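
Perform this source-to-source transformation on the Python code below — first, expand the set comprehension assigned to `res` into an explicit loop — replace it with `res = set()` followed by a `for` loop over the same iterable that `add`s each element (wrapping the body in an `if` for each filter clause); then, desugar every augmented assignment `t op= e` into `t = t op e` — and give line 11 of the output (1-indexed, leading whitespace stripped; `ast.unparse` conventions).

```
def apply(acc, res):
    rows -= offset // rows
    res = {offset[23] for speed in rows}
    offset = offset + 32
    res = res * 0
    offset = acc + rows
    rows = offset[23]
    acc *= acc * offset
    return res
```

Transformed code:
def apply(acc, res):
    rows = rows - offset // rows
    res = set()
    for speed in rows:
        res.add(offset[23])
    offset = offset + 32
    res = res * 0
    offset = acc + rows
    rows = offset[23]
    acc = acc * (acc * offset)
    return res

return res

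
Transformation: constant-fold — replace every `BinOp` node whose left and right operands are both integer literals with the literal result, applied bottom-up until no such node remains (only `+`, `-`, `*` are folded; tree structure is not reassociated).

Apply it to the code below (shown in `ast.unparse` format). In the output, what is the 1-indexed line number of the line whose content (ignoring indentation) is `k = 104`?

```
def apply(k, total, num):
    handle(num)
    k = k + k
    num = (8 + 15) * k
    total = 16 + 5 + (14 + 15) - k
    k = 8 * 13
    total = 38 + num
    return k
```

6

Transformed code:
def apply(k, total, num):
    handle(num)
    k = k + k
    num = 23 * k
    total = 50 - k
    k = 104
    total = 38 + num
    return k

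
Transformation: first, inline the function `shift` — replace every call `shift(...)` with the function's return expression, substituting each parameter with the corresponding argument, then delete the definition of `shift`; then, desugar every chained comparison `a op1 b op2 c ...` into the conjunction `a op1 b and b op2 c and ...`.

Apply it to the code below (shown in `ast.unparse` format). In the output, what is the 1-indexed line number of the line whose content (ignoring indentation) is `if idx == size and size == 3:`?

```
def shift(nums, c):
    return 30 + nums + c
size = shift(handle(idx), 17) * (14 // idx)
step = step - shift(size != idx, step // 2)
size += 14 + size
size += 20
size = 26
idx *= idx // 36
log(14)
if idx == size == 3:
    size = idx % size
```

8

Transformed code:
size = (30 + handle(idx) + 17) * (14 // idx)
step = step - (30 + (size != idx) + step // 2)
size += 14 + size
size += 20
size = 26
idx *= idx // 36
log(14)
if idx == size and size == 3:
    size = idx % size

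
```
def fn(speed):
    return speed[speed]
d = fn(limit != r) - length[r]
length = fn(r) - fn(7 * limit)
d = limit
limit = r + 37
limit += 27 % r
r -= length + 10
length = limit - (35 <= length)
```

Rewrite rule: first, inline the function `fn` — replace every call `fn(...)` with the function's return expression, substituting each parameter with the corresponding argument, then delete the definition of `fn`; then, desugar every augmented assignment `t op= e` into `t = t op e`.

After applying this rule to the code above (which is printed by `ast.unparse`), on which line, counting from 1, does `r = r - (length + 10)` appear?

Transformed code:
d = (limit != r)[limit != r] - length[r]
length = r[r] - (7 * limit)[7 * limit]
d = limit
limit = r + 37
limit = limit + 27 % r
r = r - (length + 10)
length = limit - (35 <= length)

6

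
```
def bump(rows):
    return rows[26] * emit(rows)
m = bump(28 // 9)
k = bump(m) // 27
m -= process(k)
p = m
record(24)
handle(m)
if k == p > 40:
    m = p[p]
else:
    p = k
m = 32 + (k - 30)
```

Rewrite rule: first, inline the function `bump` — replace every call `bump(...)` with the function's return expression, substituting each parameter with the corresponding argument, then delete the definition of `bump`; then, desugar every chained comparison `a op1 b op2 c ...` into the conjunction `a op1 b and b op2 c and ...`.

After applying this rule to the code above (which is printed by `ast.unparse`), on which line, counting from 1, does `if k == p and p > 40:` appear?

7

Transformed code:
m = (28 // 9)[26] * emit(28 // 9)
k = m[26] * emit(m) // 27
m -= process(k)
p = m
record(24)
handle(m)
if k == p and p > 40:
    m = p[p]
else:
    p = k
m = 32 + (k - 30)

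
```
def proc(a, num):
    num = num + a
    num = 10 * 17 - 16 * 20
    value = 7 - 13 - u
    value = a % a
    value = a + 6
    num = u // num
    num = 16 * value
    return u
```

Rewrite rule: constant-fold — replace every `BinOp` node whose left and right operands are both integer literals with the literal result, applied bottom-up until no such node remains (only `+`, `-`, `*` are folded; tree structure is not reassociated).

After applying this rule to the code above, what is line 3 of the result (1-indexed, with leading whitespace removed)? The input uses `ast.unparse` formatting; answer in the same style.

Transformed code:
def proc(a, num):
    num = num + a
    num = -150
    value = -6 - u
    value = a % a
    value = a + 6
    num = u // num
    num = 16 * value
    return u

num = -150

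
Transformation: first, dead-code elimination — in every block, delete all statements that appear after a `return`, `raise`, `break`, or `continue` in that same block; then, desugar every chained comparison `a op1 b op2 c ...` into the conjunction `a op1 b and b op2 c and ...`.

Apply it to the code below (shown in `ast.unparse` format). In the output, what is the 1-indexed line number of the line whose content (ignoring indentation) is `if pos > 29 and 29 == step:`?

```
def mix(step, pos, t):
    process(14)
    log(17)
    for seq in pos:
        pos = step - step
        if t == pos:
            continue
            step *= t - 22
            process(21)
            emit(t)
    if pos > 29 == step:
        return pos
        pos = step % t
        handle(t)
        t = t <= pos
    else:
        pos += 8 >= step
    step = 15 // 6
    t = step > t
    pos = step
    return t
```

8

Transformed code:
def mix(step, pos, t):
    process(14)
    log(17)
    for seq in pos:
        pos = step - step
        if t == pos:
            continue
    if pos > 29 and 29 == step:
        return pos
    else:
        pos += 8 >= step
    step = 15 // 6
    t = step > t
    pos = step
    return t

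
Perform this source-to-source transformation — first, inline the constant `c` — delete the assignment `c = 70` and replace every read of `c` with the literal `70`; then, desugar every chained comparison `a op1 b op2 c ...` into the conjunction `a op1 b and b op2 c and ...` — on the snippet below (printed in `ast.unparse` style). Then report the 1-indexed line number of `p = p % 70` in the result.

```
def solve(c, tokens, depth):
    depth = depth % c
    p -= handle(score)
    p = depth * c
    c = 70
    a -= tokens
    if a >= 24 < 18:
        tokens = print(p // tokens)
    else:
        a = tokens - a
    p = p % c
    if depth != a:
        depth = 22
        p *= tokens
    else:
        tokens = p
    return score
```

Transformed code:
def solve(c, tokens, depth):
    depth = depth % 70
    p -= handle(score)
    p = depth * 70
    a -= tokens
    if a >= 24 and 24 < 18:
        tokens = print(p // tokens)
    else:
        a = tokens - a
    p = p % 70
    if depth != a:
        depth = 22
        p *= tokens
    else:
        tokens = p
    return score

10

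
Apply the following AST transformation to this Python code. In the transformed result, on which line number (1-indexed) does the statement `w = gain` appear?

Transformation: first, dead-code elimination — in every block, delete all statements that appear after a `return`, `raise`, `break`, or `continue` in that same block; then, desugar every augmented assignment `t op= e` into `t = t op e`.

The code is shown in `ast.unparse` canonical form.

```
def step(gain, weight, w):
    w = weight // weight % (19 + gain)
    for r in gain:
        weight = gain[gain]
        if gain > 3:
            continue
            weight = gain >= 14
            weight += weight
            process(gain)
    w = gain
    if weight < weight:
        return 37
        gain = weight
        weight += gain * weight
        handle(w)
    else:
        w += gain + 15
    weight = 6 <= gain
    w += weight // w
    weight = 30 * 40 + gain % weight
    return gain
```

Transformed code:
def step(gain, weight, w):
    w = weight // weight % (19 + gain)
    for r in gain:
        weight = gain[gain]
        if gain > 3:
            continue
    w = gain
    if weight < weight:
        return 37
    else:
        w = w + (gain + 15)
    weight = 6 <= gain
    w = w + weight // w
    weight = 30 * 40 + gain % weight
    return gain

7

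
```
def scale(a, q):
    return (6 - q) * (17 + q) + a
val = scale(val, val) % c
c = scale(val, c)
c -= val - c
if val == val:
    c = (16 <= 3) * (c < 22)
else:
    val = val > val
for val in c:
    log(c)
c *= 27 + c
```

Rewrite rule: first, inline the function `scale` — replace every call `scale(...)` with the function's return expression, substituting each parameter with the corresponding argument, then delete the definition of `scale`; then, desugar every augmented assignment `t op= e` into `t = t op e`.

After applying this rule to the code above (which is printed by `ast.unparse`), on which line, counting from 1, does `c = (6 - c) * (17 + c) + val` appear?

Transformed code:
val = ((6 - val) * (17 + val) + val) % c
c = (6 - c) * (17 + c) + val
c = c - (val - c)
if val == val:
    c = (16 <= 3) * (c < 22)
else:
    val = val > val
for val in c:
    log(c)
c = c * (27 + c)

2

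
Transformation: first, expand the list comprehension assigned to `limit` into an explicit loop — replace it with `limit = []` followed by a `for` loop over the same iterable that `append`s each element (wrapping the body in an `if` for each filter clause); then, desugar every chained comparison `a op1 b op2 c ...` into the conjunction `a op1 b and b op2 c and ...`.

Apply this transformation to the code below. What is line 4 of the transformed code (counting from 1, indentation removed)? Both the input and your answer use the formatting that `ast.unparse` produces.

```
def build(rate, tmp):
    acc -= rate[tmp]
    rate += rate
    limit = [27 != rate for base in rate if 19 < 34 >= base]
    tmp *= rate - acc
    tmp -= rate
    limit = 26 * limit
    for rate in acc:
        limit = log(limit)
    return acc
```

limit = []

Transformed code:
def build(rate, tmp):
    acc -= rate[tmp]
    rate += rate
    limit = []
    for base in rate:
        if 19 < 34 and 34 >= base:
            limit.append(27 != rate)
    tmp *= rate - acc
    tmp -= rate
    limit = 26 * limit
    for rate in acc:
        limit = log(limit)
    return acc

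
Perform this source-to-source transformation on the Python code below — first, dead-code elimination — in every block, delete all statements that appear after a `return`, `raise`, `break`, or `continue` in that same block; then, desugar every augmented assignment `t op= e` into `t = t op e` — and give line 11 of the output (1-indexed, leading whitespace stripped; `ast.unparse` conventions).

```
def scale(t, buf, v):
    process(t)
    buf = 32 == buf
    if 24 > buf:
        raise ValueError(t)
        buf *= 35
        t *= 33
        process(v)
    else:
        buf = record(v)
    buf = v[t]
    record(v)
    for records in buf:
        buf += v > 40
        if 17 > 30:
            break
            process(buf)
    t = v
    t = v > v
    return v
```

Transformed code:
def scale(t, buf, v):
    process(t)
    buf = 32 == buf
    if 24 > buf:
        raise ValueError(t)
    else:
        buf = record(v)
    buf = v[t]
    record(v)
    for records in buf:
        buf = buf + (v > 40)
        if 17 > 30:
            break
    t = v
    t = v > v
    return v

buf = buf + (v > 40)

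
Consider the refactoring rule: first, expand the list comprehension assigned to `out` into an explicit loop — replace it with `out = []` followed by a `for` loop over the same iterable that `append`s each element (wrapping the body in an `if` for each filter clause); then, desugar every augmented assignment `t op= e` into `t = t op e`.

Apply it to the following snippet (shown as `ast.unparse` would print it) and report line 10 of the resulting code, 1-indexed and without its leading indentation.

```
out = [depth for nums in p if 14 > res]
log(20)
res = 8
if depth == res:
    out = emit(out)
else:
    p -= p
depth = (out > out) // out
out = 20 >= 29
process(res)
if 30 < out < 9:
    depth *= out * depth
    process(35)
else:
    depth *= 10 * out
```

p = p - p

Transformed code:
out = []
for nums in p:
    if 14 > res:
        out.append(depth)
log(20)
res = 8
if depth == res:
    out = emit(out)
else:
    p = p - p
depth = (out > out) // out
out = 20 >= 29
process(res)
if 30 < out < 9:
    depth = depth * (out * depth)
    process(35)
else:
    depth = depth * (10 * out)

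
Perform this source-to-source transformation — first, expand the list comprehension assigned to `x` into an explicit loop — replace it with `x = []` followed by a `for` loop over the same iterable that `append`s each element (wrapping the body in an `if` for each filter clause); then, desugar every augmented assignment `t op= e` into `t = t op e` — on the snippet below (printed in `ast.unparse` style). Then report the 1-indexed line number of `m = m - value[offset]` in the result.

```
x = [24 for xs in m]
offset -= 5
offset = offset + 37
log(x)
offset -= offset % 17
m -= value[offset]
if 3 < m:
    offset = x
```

Transformed code:
x = []
for xs in m:
    x.append(24)
offset = offset - 5
offset = offset + 37
log(x)
offset = offset - offset % 17
m = m - value[offset]
if 3 < m:
    offset = x

8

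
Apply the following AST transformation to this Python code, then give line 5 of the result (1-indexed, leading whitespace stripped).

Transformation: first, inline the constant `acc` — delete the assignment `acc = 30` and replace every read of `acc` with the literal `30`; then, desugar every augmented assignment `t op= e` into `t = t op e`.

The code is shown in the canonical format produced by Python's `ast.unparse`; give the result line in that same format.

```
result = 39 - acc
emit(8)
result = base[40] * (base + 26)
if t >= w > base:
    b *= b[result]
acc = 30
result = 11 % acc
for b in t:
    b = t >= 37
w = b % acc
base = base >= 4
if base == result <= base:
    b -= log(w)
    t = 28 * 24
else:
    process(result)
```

Transformed code:
result = 39 - 30
emit(8)
result = base[40] * (base + 26)
if t >= w > base:
    b = b * b[result]
result = 11 % 30
for b in t:
    b = t >= 37
w = b % 30
base = base >= 4
if base == result <= base:
    b = b - log(w)
    t = 28 * 24
else:
    process(result)

b = b * b[result]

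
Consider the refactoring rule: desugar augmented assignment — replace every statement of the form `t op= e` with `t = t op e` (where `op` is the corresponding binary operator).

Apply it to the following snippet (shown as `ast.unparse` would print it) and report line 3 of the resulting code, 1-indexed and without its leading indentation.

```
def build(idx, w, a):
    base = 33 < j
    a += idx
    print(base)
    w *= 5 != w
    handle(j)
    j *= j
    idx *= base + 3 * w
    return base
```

a = a + idx

Transformed code:
def build(idx, w, a):
    base = 33 < j
    a = a + idx
    print(base)
    w = w * (5 != w)
    handle(j)
    j = j * j
    idx = idx * (base + 3 * w)
    return base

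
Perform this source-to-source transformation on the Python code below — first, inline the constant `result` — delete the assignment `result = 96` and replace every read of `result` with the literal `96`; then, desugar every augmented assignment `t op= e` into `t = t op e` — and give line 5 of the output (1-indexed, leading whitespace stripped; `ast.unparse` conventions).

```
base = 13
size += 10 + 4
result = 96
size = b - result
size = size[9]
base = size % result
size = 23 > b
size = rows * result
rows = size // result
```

Transformed code:
base = 13
size = size + (10 + 4)
size = b - 96
size = size[9]
base = size % 96
size = 23 > b
size = rows * 96
rows = size // 96

base = size % 96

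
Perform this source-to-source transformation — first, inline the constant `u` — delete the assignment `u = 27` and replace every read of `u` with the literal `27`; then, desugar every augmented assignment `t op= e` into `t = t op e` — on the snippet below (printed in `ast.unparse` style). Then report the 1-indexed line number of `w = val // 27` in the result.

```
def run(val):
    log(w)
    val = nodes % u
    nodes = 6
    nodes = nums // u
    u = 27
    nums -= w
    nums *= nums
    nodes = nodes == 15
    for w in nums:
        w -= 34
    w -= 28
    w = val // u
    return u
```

12

Transformed code:
def run(val):
    log(w)
    val = nodes % 27
    nodes = 6
    nodes = nums // 27
    nums = nums - w
    nums = nums * nums
    nodes = nodes == 15
    for w in nums:
        w = w - 34
    w = w - 28
    w = val // 27
    return 27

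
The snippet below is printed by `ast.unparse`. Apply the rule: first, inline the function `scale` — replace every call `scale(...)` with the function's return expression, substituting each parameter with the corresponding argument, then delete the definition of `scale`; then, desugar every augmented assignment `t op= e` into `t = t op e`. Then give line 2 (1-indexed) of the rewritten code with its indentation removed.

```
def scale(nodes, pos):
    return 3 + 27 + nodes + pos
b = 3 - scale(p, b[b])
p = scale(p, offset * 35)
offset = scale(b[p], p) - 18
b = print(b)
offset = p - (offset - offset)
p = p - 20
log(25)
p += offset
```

p = 3 + 27 + p + offset * 35

Transformed code:
b = 3 - (3 + 27 + p + b[b])
p = 3 + 27 + p + offset * 35
offset = 3 + 27 + b[p] + p - 18
b = print(b)
offset = p - (offset - offset)
p = p - 20
log(25)
p = p + offset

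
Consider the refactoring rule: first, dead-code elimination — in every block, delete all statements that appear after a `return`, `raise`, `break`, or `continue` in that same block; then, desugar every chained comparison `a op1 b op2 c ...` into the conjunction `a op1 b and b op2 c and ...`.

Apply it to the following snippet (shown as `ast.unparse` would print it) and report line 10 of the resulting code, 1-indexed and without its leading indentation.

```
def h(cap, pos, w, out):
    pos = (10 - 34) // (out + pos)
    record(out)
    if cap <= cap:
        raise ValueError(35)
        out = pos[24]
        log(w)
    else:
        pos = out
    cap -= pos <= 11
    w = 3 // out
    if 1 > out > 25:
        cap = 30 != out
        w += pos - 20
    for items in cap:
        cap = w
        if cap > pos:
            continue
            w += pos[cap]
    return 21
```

if 1 > out and out > 25:

Transformed code:
def h(cap, pos, w, out):
    pos = (10 - 34) // (out + pos)
    record(out)
    if cap <= cap:
        raise ValueError(35)
    else:
        pos = out
    cap -= pos <= 11
    w = 3 // out
    if 1 > out and out > 25:
        cap = 30 != out
        w += pos - 20
    for items in cap:
        cap = w
        if cap > pos:
            continue
    return 21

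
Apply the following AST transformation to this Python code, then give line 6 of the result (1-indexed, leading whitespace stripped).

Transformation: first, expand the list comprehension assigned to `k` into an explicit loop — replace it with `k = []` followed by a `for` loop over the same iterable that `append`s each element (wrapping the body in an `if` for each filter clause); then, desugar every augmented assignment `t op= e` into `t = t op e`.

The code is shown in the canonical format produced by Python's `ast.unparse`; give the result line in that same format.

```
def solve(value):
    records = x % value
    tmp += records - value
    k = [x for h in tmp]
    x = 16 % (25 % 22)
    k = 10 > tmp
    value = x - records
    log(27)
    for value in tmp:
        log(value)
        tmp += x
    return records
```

k.append(x)

Transformed code:
def solve(value):
    records = x % value
    tmp = tmp + (records - value)
    k = []
    for h in tmp:
        k.append(x)
    x = 16 % (25 % 22)
    k = 10 > tmp
    value = x - records
    log(27)
    for value in tmp:
        log(value)
        tmp = tmp + x
    return records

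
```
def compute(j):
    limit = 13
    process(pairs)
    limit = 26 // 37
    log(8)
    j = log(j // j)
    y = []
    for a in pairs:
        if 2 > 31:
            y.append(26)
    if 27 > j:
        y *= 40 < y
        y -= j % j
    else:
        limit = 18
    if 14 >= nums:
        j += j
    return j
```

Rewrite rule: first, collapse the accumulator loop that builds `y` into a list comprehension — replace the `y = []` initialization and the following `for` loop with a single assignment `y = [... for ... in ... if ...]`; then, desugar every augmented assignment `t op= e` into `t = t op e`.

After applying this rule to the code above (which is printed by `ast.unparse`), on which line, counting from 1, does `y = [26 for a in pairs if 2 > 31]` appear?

Transformed code:
def compute(j):
    limit = 13
    process(pairs)
    limit = 26 // 37
    log(8)
    j = log(j // j)
    y = [26 for a in pairs if 2 > 31]
    if 27 > j:
        y = y * (40 < y)
        y = y - j % j
    else:
        limit = 18
    if 14 >= nums:
        j = j + j
    return j

7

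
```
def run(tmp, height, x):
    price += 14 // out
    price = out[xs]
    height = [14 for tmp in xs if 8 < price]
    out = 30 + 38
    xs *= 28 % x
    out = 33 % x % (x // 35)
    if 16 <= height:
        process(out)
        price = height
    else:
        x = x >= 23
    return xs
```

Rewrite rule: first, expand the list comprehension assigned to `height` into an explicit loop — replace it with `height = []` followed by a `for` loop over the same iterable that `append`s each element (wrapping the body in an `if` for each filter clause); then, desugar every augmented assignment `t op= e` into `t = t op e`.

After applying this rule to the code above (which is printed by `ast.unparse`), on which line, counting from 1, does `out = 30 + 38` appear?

8

Transformed code:
def run(tmp, height, x):
    price = price + 14 // out
    price = out[xs]
    height = []
    for tmp in xs:
        if 8 < price:
            height.append(14)
    out = 30 + 38
    xs = xs * (28 % x)
    out = 33 % x % (x // 35)
    if 16 <= height:
        process(out)
        price = height
    else:
        x = x >= 23
    return xs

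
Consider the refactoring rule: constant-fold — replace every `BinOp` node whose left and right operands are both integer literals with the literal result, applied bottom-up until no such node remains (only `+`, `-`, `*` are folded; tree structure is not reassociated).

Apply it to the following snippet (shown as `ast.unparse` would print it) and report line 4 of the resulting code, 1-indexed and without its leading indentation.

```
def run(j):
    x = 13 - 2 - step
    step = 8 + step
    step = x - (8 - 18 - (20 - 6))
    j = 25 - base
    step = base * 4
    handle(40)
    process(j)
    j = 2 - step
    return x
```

step = x - -24

Transformed code:
def run(j):
    x = 11 - step
    step = 8 + step
    step = x - -24
    j = 25 - base
    step = base * 4
    handle(40)
    process(j)
    j = 2 - step
    return x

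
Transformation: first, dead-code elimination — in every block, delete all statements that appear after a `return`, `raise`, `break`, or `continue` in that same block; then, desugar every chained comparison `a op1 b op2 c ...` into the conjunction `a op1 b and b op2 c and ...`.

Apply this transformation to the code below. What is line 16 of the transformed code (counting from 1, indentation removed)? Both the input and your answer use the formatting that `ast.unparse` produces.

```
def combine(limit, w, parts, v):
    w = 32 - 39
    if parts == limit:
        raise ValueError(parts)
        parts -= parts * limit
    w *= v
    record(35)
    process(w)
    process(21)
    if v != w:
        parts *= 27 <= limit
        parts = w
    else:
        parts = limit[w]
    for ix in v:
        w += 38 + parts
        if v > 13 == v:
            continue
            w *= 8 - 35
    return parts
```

Transformed code:
def combine(limit, w, parts, v):
    w = 32 - 39
    if parts == limit:
        raise ValueError(parts)
    w *= v
    record(35)
    process(w)
    process(21)
    if v != w:
        parts *= 27 <= limit
        parts = w
    else:
        parts = limit[w]
    for ix in v:
        w += 38 + parts
        if v > 13 and 13 == v:
            continue
    return parts

if v > 13 and 13 == v:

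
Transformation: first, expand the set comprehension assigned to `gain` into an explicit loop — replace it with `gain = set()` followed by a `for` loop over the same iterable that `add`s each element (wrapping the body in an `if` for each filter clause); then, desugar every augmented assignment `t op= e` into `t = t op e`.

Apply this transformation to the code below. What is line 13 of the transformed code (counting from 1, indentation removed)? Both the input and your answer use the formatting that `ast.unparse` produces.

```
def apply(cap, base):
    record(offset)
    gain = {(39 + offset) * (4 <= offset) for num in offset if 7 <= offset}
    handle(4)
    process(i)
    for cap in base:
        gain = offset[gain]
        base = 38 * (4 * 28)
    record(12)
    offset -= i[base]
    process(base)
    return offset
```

offset = offset - i[base]

Transformed code:
def apply(cap, base):
    record(offset)
    gain = set()
    for num in offset:
        if 7 <= offset:
            gain.add((39 + offset) * (4 <= offset))
    handle(4)
    process(i)
    for cap in base:
        gain = offset[gain]
        base = 38 * (4 * 28)
    record(12)
    offset = offset - i[base]
    process(base)
    return offset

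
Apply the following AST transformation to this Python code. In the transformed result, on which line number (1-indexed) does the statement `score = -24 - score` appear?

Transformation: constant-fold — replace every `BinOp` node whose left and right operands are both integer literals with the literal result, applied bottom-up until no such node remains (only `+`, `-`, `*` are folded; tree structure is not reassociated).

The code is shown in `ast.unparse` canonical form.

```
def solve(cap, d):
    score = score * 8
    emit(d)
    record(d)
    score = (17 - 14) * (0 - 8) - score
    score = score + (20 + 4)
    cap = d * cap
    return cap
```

Transformed code:
def solve(cap, d):
    score = score * 8
    emit(d)
    record(d)
    score = -24 - score
    score = score + 24
    cap = d * cap
    return cap

5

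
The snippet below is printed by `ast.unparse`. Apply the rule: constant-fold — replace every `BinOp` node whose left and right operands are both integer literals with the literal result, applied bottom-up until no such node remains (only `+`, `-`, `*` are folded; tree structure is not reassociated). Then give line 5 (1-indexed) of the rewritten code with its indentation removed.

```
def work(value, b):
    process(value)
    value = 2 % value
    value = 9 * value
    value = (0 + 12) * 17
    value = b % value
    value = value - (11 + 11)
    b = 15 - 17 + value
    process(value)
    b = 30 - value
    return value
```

Transformed code:
def work(value, b):
    process(value)
    value = 2 % value
    value = 9 * value
    value = 204
    value = b % value
    value = value - 22
    b = -2 + value
    process(value)
    b = 30 - value
    return value

value = 204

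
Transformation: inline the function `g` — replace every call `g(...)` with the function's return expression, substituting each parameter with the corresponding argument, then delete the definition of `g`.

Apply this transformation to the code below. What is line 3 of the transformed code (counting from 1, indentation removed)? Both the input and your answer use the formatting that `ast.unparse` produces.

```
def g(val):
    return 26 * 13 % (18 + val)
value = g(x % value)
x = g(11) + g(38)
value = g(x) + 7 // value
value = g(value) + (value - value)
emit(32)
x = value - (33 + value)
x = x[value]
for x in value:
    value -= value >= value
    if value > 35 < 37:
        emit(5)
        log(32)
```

Transformed code:
value = 26 * 13 % (18 + x % value)
x = 26 * 13 % (18 + 11) + 26 * 13 % (18 + 38)
value = 26 * 13 % (18 + x) + 7 // value
value = 26 * 13 % (18 + value) + (value - value)
emit(32)
x = value - (33 + value)
x = x[value]
for x in value:
    value -= value >= value
    if value > 35 < 37:
        emit(5)
        log(32)

value = 26 * 13 % (18 + x) + 7 // value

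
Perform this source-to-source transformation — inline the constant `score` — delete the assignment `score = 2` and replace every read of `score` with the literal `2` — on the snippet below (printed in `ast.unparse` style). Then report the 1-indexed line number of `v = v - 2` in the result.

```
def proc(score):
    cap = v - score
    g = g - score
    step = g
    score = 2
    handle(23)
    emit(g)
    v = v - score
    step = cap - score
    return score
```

7

Transformed code:
def proc(score):
    cap = v - 2
    g = g - 2
    step = g
    handle(23)
    emit(g)
    v = v - 2
    step = cap - 2
    return 2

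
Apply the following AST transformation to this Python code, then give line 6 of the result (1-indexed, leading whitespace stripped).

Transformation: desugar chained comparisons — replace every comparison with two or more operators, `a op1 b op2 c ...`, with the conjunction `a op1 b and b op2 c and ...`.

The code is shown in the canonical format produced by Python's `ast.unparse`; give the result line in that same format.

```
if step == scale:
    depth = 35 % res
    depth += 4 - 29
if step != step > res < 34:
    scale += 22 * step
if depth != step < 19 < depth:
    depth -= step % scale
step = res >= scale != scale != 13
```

Transformed code:
if step == scale:
    depth = 35 % res
    depth += 4 - 29
if step != step and step > res and (res < 34):
    scale += 22 * step
if depth != step and step < 19 and (19 < depth):
    depth -= step % scale
step = res >= scale and scale != scale and (scale != 13)

if depth != step and step < 19 and (19 < depth):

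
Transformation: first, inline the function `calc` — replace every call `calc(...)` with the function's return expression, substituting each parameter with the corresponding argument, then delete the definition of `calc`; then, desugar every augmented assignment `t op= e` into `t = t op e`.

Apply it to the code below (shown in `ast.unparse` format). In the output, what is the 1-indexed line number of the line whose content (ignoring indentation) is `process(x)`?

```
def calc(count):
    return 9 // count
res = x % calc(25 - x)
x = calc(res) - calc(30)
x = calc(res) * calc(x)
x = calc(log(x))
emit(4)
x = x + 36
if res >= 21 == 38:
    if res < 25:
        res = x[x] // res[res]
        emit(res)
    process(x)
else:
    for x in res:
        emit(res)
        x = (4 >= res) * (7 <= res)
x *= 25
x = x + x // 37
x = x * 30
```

11

Transformed code:
res = x % (9 // (25 - x))
x = 9 // res - 9 // 30
x = 9 // res * (9 // x)
x = 9 // log(x)
emit(4)
x = x + 36
if res >= 21 == 38:
    if res < 25:
        res = x[x] // res[res]
        emit(res)
    process(x)
else:
    for x in res:
        emit(res)
        x = (4 >= res) * (7 <= res)
x = x * 25
x = x + x // 37
x = x * 30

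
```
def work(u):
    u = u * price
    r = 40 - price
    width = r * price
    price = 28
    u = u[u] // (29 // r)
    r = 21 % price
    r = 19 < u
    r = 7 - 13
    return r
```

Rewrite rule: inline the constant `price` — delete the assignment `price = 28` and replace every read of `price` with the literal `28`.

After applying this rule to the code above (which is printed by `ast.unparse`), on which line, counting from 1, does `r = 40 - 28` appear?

3

Transformed code:
def work(u):
    u = u * 28
    r = 40 - 28
    width = r * 28
    u = u[u] // (29 // r)
    r = 21 % 28
    r = 19 < u
    r = 7 - 13
    return r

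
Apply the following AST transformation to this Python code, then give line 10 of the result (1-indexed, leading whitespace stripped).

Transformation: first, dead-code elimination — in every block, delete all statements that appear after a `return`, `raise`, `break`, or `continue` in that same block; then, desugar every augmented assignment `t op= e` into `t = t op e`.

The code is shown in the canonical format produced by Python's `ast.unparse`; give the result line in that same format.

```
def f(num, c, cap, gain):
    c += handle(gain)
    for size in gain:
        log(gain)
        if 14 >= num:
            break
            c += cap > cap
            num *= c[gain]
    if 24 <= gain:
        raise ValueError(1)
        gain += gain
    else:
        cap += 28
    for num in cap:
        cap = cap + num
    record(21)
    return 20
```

cap = cap + 28

Transformed code:
def f(num, c, cap, gain):
    c = c + handle(gain)
    for size in gain:
        log(gain)
        if 14 >= num:
            break
    if 24 <= gain:
        raise ValueError(1)
    else:
        cap = cap + 28
    for num in cap:
        cap = cap + num
    record(21)
    return 20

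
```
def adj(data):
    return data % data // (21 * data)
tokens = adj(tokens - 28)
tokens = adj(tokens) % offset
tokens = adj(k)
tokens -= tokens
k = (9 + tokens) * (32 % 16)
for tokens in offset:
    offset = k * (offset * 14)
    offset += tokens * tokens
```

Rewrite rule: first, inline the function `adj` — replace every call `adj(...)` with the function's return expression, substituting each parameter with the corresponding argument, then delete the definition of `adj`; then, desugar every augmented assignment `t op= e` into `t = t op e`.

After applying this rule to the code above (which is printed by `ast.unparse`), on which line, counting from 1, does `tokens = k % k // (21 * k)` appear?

Transformed code:
tokens = (tokens - 28) % (tokens - 28) // (21 * (tokens - 28))
tokens = tokens % tokens // (21 * tokens) % offset
tokens = k % k // (21 * k)
tokens = tokens - tokens
k = (9 + tokens) * (32 % 16)
for tokens in offset:
    offset = k * (offset * 14)
    offset = offset + tokens * tokens

3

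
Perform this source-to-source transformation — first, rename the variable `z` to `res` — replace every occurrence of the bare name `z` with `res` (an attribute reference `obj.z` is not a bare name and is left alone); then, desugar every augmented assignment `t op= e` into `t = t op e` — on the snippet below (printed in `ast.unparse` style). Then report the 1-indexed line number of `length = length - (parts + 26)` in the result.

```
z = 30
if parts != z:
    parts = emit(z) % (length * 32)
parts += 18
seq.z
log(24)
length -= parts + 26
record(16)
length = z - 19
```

Transformed code:
res = 30
if parts != res:
    parts = emit(res) % (length * 32)
parts = parts + 18
seq.z
log(24)
length = length - (parts + 26)
record(16)
length = res - 19

7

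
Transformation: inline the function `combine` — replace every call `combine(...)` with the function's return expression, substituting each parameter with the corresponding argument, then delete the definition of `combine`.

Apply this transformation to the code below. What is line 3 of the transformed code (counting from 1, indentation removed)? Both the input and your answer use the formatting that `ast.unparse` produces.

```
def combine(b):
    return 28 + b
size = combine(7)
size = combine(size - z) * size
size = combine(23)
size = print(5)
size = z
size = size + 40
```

size = 28 + 23

Transformed code:
size = 28 + 7
size = (28 + (size - z)) * size
size = 28 + 23
size = print(5)
size = z
size = size + 40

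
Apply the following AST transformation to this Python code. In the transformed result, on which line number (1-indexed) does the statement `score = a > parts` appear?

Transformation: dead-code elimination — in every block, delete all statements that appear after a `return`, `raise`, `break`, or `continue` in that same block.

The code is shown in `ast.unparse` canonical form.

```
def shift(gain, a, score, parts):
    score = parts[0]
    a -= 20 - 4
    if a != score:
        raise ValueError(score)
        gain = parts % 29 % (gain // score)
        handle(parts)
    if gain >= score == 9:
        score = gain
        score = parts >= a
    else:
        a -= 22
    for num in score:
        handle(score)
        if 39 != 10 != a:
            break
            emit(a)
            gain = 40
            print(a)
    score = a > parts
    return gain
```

15

Transformed code:
def shift(gain, a, score, parts):
    score = parts[0]
    a -= 20 - 4
    if a != score:
        raise ValueError(score)
    if gain >= score == 9:
        score = gain
        score = parts >= a
    else:
        a -= 22
    for num in score:
        handle(score)
        if 39 != 10 != a:
            break
    score = a > parts
    return gain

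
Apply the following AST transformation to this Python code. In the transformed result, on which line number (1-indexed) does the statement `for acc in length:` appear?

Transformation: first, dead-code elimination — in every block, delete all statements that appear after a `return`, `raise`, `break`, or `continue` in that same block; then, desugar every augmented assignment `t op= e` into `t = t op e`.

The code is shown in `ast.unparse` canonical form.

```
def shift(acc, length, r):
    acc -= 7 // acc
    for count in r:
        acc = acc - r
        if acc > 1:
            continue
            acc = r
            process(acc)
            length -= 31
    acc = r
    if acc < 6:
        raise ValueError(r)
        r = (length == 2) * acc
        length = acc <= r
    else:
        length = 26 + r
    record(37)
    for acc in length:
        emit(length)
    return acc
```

13

Transformed code:
def shift(acc, length, r):
    acc = acc - 7 // acc
    for count in r:
        acc = acc - r
        if acc > 1:
            continue
    acc = r
    if acc < 6:
        raise ValueError(r)
    else:
        length = 26 + r
    record(37)
    for acc in length:
        emit(length)
    return acc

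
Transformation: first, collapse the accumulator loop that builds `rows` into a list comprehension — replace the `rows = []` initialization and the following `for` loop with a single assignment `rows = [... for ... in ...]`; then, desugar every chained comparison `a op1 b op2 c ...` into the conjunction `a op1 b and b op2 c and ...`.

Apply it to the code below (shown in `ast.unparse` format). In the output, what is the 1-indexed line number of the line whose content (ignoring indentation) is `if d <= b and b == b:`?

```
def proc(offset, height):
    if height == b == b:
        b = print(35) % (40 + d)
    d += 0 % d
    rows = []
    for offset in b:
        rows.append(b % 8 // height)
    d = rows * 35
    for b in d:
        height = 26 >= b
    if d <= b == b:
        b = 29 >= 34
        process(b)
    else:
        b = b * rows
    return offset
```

9

Transformed code:
def proc(offset, height):
    if height == b and b == b:
        b = print(35) % (40 + d)
    d += 0 % d
    rows = [b % 8 // height for offset in b]
    d = rows * 35
    for b in d:
        height = 26 >= b
    if d <= b and b == b:
        b = 29 >= 34
        process(b)
    else:
        b = b * rows
    return offset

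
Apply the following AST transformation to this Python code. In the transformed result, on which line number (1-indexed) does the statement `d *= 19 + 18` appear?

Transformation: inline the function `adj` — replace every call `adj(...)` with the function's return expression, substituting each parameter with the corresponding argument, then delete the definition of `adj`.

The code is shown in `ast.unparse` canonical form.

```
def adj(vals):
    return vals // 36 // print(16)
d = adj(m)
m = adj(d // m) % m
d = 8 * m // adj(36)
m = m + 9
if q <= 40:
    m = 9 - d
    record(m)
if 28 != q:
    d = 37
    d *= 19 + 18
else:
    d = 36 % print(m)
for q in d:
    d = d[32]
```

Transformed code:
d = m // 36 // print(16)
m = d // m // 36 // print(16) % m
d = 8 * m // (36 // 36 // print(16))
m = m + 9
if q <= 40:
    m = 9 - d
    record(m)
if 28 != q:
    d = 37
    d *= 19 + 18
else:
    d = 36 % print(m)
for q in d:
    d = d[32]

10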